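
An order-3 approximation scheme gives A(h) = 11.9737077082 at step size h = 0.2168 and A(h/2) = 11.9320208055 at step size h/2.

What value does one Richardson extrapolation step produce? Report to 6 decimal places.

Error is O(h^3); halving h shrinks it by 2^3 = 8.
8*11.9320208055 = 95.4561664440; 95.4561664440 − 11.9737077082 = 83.4824587358
Denominator 8 − 1 = 7.
Extrapolated: 83.4824587358 / 7 = 11.9260655337

11.926066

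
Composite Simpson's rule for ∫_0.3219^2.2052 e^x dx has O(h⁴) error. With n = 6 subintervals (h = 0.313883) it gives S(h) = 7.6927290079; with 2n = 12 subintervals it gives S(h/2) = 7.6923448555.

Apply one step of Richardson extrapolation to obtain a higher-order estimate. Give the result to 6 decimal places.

7.692319

With r = 4 the leading error scales as h^4, so the weight is 2^4 = 16.
2^4·A(h/2) = 123.0775176880; minus A(h) gives 115.3847886801.
Divide by 2^4 − 1 = 15.
R = 115.3847886801/15 = 7.6923192453
Shift from A(h/2): −0.0000256102.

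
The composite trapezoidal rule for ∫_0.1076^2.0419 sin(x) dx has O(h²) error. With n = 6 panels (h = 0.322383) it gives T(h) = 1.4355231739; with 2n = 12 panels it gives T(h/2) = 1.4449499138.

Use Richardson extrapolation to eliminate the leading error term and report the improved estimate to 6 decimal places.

1.448092

With r = 2 the leading error scales as h^2, so the weight is 2^2 = 4.
4*1.4449499138 = 5.7797996552; 5.7797996552 − 1.4355231739 = 4.3442764813
Divide by 2^2 − 1 = 3.
4.3442764813 ÷ 3 = 1.4480921604
Correction |R − A(h/2)| = 3.142e-03; gap |A(h/2) − A(h)| = 9.427e-03.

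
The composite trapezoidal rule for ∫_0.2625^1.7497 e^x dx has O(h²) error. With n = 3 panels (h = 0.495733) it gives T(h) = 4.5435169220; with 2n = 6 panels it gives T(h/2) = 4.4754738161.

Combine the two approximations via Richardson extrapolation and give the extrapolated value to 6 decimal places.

4.452793

Error is O(h^2); halving h shrinks it by 2^2 = 4.
Weighted: 17.9018952644 − 4.5435169220 = 13.3583783424
Denominator 4 − 1 = 3.
Extrapolated: 13.3583783424 / 3 = 4.4527927808
Shift from A(h/2): −0.0226810353.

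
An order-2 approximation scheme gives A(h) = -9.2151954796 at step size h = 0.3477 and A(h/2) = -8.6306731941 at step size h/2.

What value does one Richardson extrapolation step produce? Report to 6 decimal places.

-8.435832

Leading term ∝ h^2; use weight 4 = 2^2.
Weighted: (-34.5226927764) − (-9.2151954796) = -25.3074972968
Denominator 4 − 1 = 3.
(-25.3074972968) ÷ 3 = -8.4358324323
Gap between inputs: 5.845e-01; correction applied: +0.1948407618.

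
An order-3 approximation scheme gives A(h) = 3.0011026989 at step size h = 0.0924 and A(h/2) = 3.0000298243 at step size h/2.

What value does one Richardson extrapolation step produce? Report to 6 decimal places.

2.999877

Error is O(h^3); halving h shrinks it by 2^3 = 8.
8*3.0000298243 = 24.0002385944; subtract 3.0011026989 → 20.9991358955
Extrapolated: 20.9991358955 / 7 = 2.9998765565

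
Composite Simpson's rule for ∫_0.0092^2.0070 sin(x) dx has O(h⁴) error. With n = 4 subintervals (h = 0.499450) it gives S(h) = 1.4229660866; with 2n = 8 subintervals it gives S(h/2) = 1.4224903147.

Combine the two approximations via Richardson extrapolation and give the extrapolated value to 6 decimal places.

1.422459

r = 4: numerator weight 16, denominator 15.
Difference of the inputs: 1.4224903147 − 1.4229660866 = -0.0004757719
Divide by 2^4 − 1 = 15: (-0.0004757719)/15 = -0.0000317181
R = 1.4224903147 − 0.0000317181 = 1.4224585966
Gap between inputs: 4.758e-04; correction applied: −0.0000317181.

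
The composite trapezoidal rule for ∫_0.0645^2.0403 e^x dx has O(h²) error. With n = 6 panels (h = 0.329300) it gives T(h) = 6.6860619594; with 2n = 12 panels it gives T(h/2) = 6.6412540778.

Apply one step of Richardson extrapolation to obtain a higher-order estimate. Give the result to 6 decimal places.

r = 2, so 2^r = 4.
4*6.6412540778 = 26.5650163112; subtract 6.6860619594 → 19.8789543518
Divide by 2^2 − 1 = 3.
So the Richardson estimate is 6.6263181173.
Gap between inputs: 4.481e-02; correction applied: −0.0149359605.

6.626318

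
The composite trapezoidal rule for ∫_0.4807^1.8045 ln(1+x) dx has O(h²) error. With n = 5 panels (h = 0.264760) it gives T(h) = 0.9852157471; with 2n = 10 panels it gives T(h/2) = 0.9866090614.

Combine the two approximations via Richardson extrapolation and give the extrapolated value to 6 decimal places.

0.987073

Error is O(h^2); halving h shrinks it by 2^2 = 4.
Top: 4(0.9866090614) − (0.9852157471) = 2.9612204985
Denominator 4 − 1 = 3.
So the Richardson estimate is 0.9870734995.
Gap between inputs: 1.393e-03; correction applied: +0.0004644381.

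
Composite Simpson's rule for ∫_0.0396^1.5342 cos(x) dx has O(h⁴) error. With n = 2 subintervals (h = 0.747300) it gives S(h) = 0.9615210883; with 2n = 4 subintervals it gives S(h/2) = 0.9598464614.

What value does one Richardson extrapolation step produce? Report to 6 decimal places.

0.959735

With r = 4 the leading error scales as h^4, so the weight is 2^4 = 16.
16 × 0.9598464614 = 15.3575433824; subtract 0.9615210883 → 14.3960222941
Denominator 16 − 1 = 15.
R = 14.3960222941/15 = 0.9597348196
Shift from A(h/2): −0.0001116418.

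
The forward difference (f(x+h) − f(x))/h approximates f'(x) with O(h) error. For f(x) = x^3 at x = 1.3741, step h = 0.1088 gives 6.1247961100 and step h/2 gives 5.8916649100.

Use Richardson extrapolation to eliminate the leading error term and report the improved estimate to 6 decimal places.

5.658534

Error is O(h^1); halving h shrinks it by 2^1 = 2.
2 × 5.8916649100 − 6.1247961100 = 5.6585337100
Divide by 2^1 − 1 = 1.
R = 5.6585337100/1 = 5.6585337100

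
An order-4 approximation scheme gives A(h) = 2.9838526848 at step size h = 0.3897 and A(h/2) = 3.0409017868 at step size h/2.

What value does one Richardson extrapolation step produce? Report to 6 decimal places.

3.044705

r = 4: numerator weight 16, denominator 15.
16*3.0409017868 = 48.6544285888; subtract 2.9838526848 → 45.6705759040
Denominator 16 − 1 = 15.
Result: 3.0447050603
Shift from A(h/2): +0.0038032735.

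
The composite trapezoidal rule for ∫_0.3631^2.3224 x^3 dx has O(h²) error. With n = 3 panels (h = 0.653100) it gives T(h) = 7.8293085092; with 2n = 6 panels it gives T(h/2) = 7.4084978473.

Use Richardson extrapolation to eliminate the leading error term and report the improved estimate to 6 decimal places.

7.268228

Leading term ∝ h^2; use weight 4 = 2^2.
Numerator 4 × A(h/2) − A(h) = 4 × 7.4084978473 − 7.8293085092 = 21.8046828800
Divide by 2^2 − 1 = 3.
21.8046828800 ÷ 3 = 7.2682276267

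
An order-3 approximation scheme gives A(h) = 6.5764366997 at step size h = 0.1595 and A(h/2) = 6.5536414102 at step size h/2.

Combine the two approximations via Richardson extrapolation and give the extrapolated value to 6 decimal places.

6.550385

Leading term ∝ h^3; use weight 8 = 2^3.
2^3·A(h/2) = 52.4291312816; minus A(h) gives 45.8526945819.
Denominator 8 − 1 = 7.
45.8526945819 ÷ 7 = 6.5503849403
Shift from A(h/2): −0.0032564699.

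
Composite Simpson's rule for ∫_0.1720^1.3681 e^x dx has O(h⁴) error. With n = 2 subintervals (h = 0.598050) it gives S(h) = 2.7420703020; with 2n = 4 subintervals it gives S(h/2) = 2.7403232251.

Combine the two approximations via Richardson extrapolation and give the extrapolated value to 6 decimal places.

2.740207

Method order is 4; weight 2^4 = 16.
16·2.7403232251 = 43.8451716016; 43.8451716016 − 2.7420703020 = 41.1031012996
(16·2.7403232251 − 2.7420703020)/(16 − 1) = 2.7402067533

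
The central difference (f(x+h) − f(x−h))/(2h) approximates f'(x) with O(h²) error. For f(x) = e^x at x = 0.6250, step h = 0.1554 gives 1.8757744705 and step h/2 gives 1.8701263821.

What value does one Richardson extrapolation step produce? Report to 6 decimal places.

1.868244

The method has order 2: 2^2 = 4.
2^2×A(h/2) = 7.4805055284; minus A(h) gives 5.6047310579.
Extrapolated: 5.6047310579 / 3 = 1.8682436860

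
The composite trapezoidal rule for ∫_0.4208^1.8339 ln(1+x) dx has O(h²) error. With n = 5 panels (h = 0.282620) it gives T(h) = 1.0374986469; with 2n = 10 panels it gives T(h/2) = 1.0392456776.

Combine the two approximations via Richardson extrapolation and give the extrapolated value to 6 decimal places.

The method has order 2: 2^2 = 4.
4·1.0392456776 − 1.0374986469 = 3.1194840635
3.1194840635 ÷ 3 = 1.0398280212

1.039828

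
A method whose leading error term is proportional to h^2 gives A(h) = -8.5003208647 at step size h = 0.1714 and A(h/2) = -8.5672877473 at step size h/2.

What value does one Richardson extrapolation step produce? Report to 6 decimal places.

-8.589610

Error is O(h^2); halving h shrinks it by 2^2 = 4.
4 × (-8.5672877473) = -34.2691509892; (-34.2691509892) − (-8.5003208647) = -25.7688301245
Extrapolated: (-25.7688301245) / 3 = -8.5896100415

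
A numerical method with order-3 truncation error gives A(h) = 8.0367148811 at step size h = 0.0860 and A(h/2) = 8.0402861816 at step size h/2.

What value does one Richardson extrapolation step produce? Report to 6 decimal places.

Leading term ∝ h^3; use weight 8 = 2^3.
8*8.0402861816 = 64.3222894528; 64.3222894528 − 8.0367148811 = 56.2855745717
(8*8.0402861816 − 8.0367148811)/(8 − 1) = 8.0407963674

8.040796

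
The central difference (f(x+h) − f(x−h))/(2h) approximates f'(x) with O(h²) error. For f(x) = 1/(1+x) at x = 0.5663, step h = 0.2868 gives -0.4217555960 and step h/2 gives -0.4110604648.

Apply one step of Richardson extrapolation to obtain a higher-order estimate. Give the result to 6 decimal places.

-0.407495

Method order is 2; weight 2^2 = 4.
4 × (-0.4110604648) = -1.6442418592; subtract (-0.4217555960) → -1.2224862632
R = (-1.2224862632)/3 = -0.4074954211
Shift from A(h/2): +0.0035650437.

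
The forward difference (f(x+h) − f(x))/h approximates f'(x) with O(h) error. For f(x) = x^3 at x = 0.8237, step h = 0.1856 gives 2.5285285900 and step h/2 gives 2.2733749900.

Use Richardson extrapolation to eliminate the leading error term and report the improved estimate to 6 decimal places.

2.018221

r = 1: numerator weight 2, denominator 1.
2^1*A(h/2) = 4.5467499800; minus A(h) gives 2.0182213900.
Divide by 2^1 − 1 = 1.
Extrapolated: 2.0182213900 / 1 = 2.0182213900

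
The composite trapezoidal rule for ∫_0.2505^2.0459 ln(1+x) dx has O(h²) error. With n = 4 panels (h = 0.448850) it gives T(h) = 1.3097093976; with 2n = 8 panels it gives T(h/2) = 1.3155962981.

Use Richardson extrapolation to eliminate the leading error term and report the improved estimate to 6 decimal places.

1.317559

With r = 2 the leading error scales as h^2, so the weight is 2^2 = 4.
4*1.3155962981 − 1.3097093976 = 3.9526757948
3.9526757948 ÷ 3 = 1.3175585983
Shift from A(h/2): +0.0019623002.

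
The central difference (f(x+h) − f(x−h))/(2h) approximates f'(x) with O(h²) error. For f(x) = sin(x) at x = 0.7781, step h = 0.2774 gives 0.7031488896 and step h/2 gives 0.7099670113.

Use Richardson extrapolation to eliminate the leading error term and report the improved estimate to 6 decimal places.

r = 2, so 2^r = 4.
2^2×A(h/2) = 2.8398680452; minus A(h) gives 2.1367191556.
Extrapolated: 2.1367191556 / 3 = 0.7122397185

0.712240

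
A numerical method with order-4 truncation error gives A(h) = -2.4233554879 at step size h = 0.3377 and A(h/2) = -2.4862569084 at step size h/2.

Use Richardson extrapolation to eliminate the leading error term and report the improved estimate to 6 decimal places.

-2.490450

r = 4, so 2^r = 16.
2^4·A(h/2) = -39.7801105344; minus A(h) gives -37.3567550465.
Divide by 2^4 − 1 = 15.
So the Richardson estimate is -2.4904503364.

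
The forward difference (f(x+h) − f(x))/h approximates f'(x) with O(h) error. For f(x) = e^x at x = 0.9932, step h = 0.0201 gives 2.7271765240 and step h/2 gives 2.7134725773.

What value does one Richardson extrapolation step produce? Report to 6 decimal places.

2.699769

Error is O(h^1); halving h shrinks it by 2^1 = 2.
A(h/2) − A(h) = 2.7134725773 − 2.7271765240 = -0.0137039467
Correction (A(h/2) − A(h))/(2 − 1) = (-0.0137039467)/1 = -0.0137039467
R = 2.7134725773 − 0.0137039467 = 2.6997686306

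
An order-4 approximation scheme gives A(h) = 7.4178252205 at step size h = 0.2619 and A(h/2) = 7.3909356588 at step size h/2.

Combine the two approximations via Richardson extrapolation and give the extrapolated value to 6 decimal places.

Error is O(h^4); halving h shrinks it by 2^4 = 16.
16*7.3909356588 − 7.4178252205 = 110.8371453203
Divide by 2^4 − 1 = 15.
So the Richardson estimate is 7.3891430214.

7.389143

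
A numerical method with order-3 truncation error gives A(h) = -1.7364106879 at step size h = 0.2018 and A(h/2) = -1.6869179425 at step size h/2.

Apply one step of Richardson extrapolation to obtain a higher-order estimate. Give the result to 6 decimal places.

-1.679848

Method order is 3; weight 2^3 = 8.
8*(-1.6869179425) = -13.4953435400; (-13.4953435400) − (-1.7364106879) = -11.7589328521
Denominator 8 − 1 = 7.
So the Richardson estimate is -1.6798475503.
Shift from A(h/2): +0.0070703922.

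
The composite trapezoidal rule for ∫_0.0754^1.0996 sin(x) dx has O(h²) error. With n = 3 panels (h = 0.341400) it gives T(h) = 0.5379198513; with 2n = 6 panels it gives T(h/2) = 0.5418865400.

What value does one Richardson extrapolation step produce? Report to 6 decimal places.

r = 2: numerator weight 4, denominator 3.
4·0.5418865400 − 0.5379198513 = 1.6296263087
R = 1.6296263087/3 = 0.5432087696
Correction |R − A(h/2)| = 1.322e-03; gap |A(h/2) − A(h)| = 3.967e-03.

0.543209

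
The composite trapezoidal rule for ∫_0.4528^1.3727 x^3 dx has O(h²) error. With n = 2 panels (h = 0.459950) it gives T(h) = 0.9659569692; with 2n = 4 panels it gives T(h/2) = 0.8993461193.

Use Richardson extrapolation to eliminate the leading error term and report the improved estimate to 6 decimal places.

0.877143

Order 2 gives 2^r = 4 and 2^r − 1 = 3.
2^2 × A(h/2) = 3.5973844772; minus A(h) gives 2.6314275080.
Extrapolated: 2.6314275080 / 3 = 0.8771425027
Shift from A(h/2): −0.0222036166.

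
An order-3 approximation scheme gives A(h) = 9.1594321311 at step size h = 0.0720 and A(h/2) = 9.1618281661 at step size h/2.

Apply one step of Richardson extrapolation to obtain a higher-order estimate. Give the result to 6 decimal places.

9.162170

Method order is 3; weight 2^3 = 8.
2^3·A(h/2) = 73.2946253288; minus A(h) gives 64.1351931977.
Denominator 8 − 1 = 7.
(8·9.1618281661 − 9.1594321311)/(8 − 1) = 9.1621704568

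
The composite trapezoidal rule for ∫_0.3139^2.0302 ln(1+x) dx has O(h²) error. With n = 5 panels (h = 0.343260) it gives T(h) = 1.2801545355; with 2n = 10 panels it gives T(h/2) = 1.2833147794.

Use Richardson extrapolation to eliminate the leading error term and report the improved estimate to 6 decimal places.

1.284368

The method has order 2: 2^2 = 4.
Numerator 4×A(h/2) − A(h) = 4×1.2833147794 − 1.2801545355 = 3.8531045821
3.8531045821 ÷ 3 = 1.2843681940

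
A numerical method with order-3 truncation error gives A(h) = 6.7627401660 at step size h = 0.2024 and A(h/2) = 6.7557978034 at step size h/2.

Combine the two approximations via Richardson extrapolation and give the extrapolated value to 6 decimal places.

6.754806

The method has order 3: 2^3 = 8.
8×6.7557978034 = 54.0463824272; subtract 6.7627401660 → 47.2836422612
47.2836422612 ÷ 7 = 6.7548060373
Shift from A(h/2): −0.0009917661.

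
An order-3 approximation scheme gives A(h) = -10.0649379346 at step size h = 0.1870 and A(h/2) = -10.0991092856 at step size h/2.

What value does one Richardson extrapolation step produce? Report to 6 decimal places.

-10.103991

r = 3: numerator weight 8, denominator 7.
8 × (-10.0991092856) = -80.7928742848; (-80.7928742848) − (-10.0649379346) = -70.7279363502
Denominator 8 − 1 = 7.
(-70.7279363502) ÷ 7 = -10.1039909072
Gap between inputs: 3.417e-02; correction applied: −0.0048816216.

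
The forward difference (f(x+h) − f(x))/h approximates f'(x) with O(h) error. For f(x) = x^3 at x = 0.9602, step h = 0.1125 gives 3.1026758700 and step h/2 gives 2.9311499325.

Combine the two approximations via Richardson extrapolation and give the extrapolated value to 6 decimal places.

With r = 1 the leading error scales as h^1, so the weight is 2^1 = 2.
Top: 2(2.9311499325) − (3.1026758700) = 2.7596239950
Denominator 2 − 1 = 1.
Extrapolated: 2.7596239950 / 1 = 2.7596239950
Shift from A(h/2): −0.1715259375.

2.759624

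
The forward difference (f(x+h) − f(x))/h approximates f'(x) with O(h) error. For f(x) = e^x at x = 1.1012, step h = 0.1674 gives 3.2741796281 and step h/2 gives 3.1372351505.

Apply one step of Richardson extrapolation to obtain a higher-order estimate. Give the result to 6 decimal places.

3.000291

r = 1: numerator weight 2, denominator 1.
A(h/2) − A(h) = 3.1372351505 − 3.2741796281 = -0.1369444776
Correction (A(h/2) − A(h))/(2 − 1) = (-0.1369444776)/1 = -0.1369444776
R = A(h/2) + (A(h/2) − A(h))/1 = 3.1372351505 − 0.1369444776 = 3.0002906729
Shift from A(h/2): −0.1369444776.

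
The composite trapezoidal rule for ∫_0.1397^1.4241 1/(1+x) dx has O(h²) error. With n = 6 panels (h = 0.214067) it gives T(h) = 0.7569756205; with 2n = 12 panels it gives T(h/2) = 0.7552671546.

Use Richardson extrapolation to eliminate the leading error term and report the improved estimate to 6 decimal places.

r = 2, so 2^r = 4.
A(h/2) − A(h) = 0.7552671546 − 0.7569756205 = -0.0017084659
Divide by 2^2 − 1 = 3: (-0.0017084659)/3 = -0.0005694886
R = A(h/2) + (A(h/2) − A(h))/3 = 0.7552671546 − 0.0005694886 = 0.7546976660
Shift from A(h/2): −0.0005694886.

0.754698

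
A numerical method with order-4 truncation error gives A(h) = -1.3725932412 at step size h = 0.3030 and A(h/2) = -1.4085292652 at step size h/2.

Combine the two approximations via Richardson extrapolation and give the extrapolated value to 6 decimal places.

-1.410925

r = 4, so 2^r = 16.
2^4·A(h/2) = -22.5364682432; minus A(h) gives -21.1638750020.
Divide by 2^4 − 1 = 15.
(16·(-1.4085292652) − (-1.3725932412))/(16 − 1) = -1.4109250001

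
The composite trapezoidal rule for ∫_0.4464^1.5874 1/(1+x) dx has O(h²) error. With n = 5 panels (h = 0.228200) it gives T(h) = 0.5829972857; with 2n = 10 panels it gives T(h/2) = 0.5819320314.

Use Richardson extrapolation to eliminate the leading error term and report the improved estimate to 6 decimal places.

The method has order 2: 2^2 = 4.
4·0.5819320314 − 0.5829972857 = 1.7447308399
1.7447308399 ÷ 3 = 0.5815769466

0.581577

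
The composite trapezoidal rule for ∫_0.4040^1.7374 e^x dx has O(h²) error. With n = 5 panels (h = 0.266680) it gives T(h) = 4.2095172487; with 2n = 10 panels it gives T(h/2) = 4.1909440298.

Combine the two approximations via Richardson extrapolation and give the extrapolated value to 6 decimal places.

The method has order 2: 2^2 = 4.
4·4.1909440298 − 4.2095172487 = 12.5542588705
12.5542588705 ÷ 3 = 4.1847529568
Gap between inputs: 1.857e-02; correction applied: −0.0061910730.

4.184753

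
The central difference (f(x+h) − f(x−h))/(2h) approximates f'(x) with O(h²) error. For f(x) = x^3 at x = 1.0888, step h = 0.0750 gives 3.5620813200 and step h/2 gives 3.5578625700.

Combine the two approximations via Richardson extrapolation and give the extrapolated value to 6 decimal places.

3.556456

Leading term ∝ h^2; use weight 4 = 2^2.
4*3.5578625700 − 3.5620813200 = 10.6693689600
Divide by 2^2 − 1 = 3.
Result: 3.5564563200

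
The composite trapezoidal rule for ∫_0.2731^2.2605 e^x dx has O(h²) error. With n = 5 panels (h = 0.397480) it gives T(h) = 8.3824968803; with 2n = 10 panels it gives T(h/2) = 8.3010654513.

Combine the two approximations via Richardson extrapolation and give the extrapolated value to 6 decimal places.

r = 2: numerator weight 4, denominator 3.
Top: 4(8.3010654513) − (8.3824968803) = 24.8217649249
R = 24.8217649249/3 = 8.2739216416
Shift from A(h/2): −0.0271438097.

8.273922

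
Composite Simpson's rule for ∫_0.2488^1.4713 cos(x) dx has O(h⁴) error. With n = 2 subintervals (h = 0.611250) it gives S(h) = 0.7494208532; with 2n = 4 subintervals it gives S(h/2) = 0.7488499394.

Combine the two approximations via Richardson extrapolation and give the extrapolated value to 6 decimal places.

0.748812

Order 4 gives 2^r = 16 and 2^r − 1 = 15.
A(h/2) − A(h) = 0.7488499394 − 0.7494208532 = -0.0005709138
Divide by 2^4 − 1 = 15: (-0.0005709138)/15 = -0.0000380609
R = 0.7488499394 − 0.0000380609 = 0.7488118785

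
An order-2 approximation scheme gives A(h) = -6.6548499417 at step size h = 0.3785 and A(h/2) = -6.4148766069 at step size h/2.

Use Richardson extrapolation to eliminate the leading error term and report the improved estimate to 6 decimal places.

-6.334885

Leading term ∝ h^2; use weight 4 = 2^2.
Numerator 4×A(h/2) − A(h) = 4×(-6.4148766069) − (-6.6548499417) = -19.0046564859
Divide by 2^2 − 1 = 3.
Extrapolated: (-19.0046564859) / 3 = -6.3348854953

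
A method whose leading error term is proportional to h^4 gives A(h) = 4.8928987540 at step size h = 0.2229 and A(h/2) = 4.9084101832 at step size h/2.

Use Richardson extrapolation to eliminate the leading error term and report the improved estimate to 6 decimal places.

4.909444

Method order is 4; weight 2^4 = 16.
A(h/2) − A(h) = 4.9084101832 − 4.8928987540 = 0.0155114292
Divide by 2^4 − 1 = 15: 0.0155114292/15 = 0.0010340953
R = A(h/2) + (A(h/2) − A(h))/15 = 4.9084101832 + 0.0010340953 = 4.9094442785
Correction |R − A(h/2)| = 1.034e-03; gap |A(h/2) − A(h)| = 1.551e-02.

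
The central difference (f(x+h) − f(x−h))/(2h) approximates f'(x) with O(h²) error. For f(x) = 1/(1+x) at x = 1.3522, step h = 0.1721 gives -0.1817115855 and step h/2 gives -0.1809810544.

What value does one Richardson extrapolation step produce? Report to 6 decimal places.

Leading term ∝ h^2; use weight 4 = 2^2.
A(h/2) − A(h) = -0.1809810544 − (-0.1817115855) = 0.0007305311
Correction (A(h/2) − A(h))/(4 − 1) = 0.0007305311/3 = 0.0002435104
R = -0.1809810544 + 0.0002435104 = -0.1807375440

-0.180738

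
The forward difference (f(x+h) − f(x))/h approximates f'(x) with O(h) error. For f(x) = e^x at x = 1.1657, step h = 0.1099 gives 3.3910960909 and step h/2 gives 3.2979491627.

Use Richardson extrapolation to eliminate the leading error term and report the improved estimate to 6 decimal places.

3.204802

r = 1, so 2^r = 2.
Weighted: 6.5958983254 − 3.3910960909 = 3.2048022345
(2·3.2979491627 − 3.3910960909)/(2 − 1) = 3.2048022345
Correction |R − A(h/2)| = 9.315e-02; gap |A(h/2) − A(h)| = 9.315e-02.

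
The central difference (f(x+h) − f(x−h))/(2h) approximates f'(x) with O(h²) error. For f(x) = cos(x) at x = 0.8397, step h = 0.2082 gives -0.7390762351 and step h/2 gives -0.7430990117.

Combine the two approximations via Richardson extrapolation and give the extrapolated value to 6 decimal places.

r = 2: numerator weight 4, denominator 3.
2^2*A(h/2) = -2.9723960468; minus A(h) gives -2.2333198117.
Divide by 2^2 − 1 = 3.
Result: -0.7444399372

-0.744440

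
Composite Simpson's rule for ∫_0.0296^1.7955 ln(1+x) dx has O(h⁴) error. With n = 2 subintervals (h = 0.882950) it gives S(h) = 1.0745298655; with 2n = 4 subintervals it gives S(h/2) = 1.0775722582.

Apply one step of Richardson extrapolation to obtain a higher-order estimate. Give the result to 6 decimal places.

With r = 4 the leading error scales as h^4, so the weight is 2^4 = 16.
Top: 16(1.0775722582) − (1.0745298655) = 16.1666262657
16.1666262657 ÷ 15 = 1.0777750844
Gap between inputs: 3.042e-03; correction applied: +0.0002028262.

1.077775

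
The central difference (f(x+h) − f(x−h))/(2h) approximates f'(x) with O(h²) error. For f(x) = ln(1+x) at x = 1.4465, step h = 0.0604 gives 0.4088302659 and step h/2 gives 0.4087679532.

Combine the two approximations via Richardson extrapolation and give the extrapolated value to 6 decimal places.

r = 2: numerator weight 4, denominator 3.
4×0.4087679532 − 0.4088302659 = 1.2262415469
Extrapolated: 1.2262415469 / 3 = 0.4087471823
Correction |R − A(h/2)| = 2.077e-05; gap |A(h/2) − A(h)| = 6.231e-05.

0.408747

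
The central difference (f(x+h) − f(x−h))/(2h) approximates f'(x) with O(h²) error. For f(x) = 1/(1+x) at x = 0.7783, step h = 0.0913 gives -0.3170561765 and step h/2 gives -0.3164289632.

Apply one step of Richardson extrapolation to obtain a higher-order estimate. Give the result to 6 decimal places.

-0.316220

With r = 2 the leading error scales as h^2, so the weight is 2^2 = 4.
2^2 × A(h/2) = -1.2657158528; minus A(h) gives -0.9486596763.
(4 × (-0.3164289632) − (-0.3170561765))/(4 − 1) = -0.3162198921
Gap between inputs: 6.272e-04; correction applied: +0.0002090711.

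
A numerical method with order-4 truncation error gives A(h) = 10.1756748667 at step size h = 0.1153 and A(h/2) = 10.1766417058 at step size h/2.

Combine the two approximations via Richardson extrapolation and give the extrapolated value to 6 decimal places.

With r = 4 the leading error scales as h^4, so the weight is 2^4 = 16.
Top: 16(10.1766417058) − (10.1756748667) = 152.6505924261
R = 152.6505924261/15 = 10.1767061617
Correction |R − A(h/2)| = 6.446e-05; gap |A(h/2) − A(h)| = 9.668e-04.

10.176706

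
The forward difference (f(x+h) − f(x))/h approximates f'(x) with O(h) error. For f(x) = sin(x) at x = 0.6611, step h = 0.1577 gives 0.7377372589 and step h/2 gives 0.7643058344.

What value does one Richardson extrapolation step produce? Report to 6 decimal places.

0.790874

Method order is 1; weight 2^1 = 2.
Numerator 2*A(h/2) − A(h) = 2*0.7643058344 − 0.7377372589 = 0.7908744099
0.7908744099 ÷ 1 = 0.7908744099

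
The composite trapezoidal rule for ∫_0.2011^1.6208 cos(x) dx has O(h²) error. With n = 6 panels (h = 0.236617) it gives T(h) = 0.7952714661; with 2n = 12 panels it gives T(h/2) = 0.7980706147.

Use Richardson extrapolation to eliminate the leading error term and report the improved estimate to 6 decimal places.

With r = 2 the leading error scales as h^2, so the weight is 2^2 = 4.
2^2×A(h/2) = 3.1922824588; minus A(h) gives 2.3970109927.
(4×0.7980706147 − 0.7952714661)/(4 − 1) = 0.7990036642

0.799004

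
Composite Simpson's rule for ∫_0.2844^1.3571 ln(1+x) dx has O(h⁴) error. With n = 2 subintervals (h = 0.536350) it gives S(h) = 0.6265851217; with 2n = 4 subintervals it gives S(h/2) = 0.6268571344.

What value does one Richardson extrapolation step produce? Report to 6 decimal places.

0.626875

Order 4 gives 2^r = 16 and 2^r − 1 = 15.
Weighted: 10.0297141504 − 0.6265851217 = 9.4031290287
Divide by 2^4 − 1 = 15.
9.4031290287 ÷ 15 = 0.6268752686
Gap between inputs: 2.720e-04; correction applied: +0.0000181342.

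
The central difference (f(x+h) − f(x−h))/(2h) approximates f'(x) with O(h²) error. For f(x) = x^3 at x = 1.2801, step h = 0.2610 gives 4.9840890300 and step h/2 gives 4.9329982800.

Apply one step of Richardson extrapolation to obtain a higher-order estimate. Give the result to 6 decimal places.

4.915968

r = 2: numerator weight 4, denominator 3.
Weighted: 19.7319931200 − 4.9840890300 = 14.7479040900
R = 14.7479040900/3 = 4.9159680300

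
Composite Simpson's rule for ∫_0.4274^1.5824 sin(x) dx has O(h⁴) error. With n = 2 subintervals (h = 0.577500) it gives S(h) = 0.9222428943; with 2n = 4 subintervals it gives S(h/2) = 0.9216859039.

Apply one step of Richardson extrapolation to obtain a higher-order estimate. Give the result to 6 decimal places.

Leading term ∝ h^4; use weight 16 = 2^4.
2^4·A(h/2) = 14.7469744624; minus A(h) gives 13.8247315681.
Extrapolated: 13.8247315681 / 15 = 0.9216487712

0.921649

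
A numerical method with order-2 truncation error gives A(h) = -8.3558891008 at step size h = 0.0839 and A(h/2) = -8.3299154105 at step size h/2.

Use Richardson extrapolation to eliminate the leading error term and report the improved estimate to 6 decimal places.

-8.321258

Method order is 2; weight 2^2 = 4.
Numerator 4*A(h/2) − A(h) = 4*(-8.3299154105) − (-8.3558891008) = -24.9637725412
Denominator 4 − 1 = 3.
Result: -8.3212575137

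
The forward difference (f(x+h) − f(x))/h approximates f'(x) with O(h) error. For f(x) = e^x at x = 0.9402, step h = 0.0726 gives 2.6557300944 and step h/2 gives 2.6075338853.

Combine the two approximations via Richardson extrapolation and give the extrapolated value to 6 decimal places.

2.559338

r = 1: numerator weight 2, denominator 1.
Top: 2(2.6075338853) − (2.6557300944) = 2.5593376762
Divide by 2^1 − 1 = 1.
(2 × 2.6075338853 − 2.6557300944)/(2 − 1) = 2.5593376762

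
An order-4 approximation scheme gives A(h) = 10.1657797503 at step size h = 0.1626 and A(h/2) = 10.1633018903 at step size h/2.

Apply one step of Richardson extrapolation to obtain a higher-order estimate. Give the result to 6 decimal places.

Leading term ∝ h^4; use weight 16 = 2^4.
2^4 × A(h/2) = 162.6128302448; minus A(h) gives 152.4470504945.
(16 × 10.1633018903 − 10.1657797503)/(16 − 1) = 10.1631366996

10.163137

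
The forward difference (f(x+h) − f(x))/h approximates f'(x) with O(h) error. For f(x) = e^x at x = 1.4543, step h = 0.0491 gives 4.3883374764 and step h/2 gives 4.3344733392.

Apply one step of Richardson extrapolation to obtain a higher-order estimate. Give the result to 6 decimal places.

The method has order 1: 2^1 = 2.
2*4.3344733392 − 4.3883374764 = 4.2806092020
Divide by 2^1 − 1 = 1.
4.2806092020 ÷ 1 = 4.2806092020

4.280609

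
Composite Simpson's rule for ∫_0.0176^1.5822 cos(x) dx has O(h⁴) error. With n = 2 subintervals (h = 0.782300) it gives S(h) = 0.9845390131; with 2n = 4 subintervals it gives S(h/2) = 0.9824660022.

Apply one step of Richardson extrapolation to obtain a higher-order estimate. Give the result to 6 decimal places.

0.982328

Leading term ∝ h^4; use weight 16 = 2^4.
16·0.9824660022 − 0.9845390131 = 14.7349170221
Divide by 2^4 − 1 = 15.
Result: 0.9823278015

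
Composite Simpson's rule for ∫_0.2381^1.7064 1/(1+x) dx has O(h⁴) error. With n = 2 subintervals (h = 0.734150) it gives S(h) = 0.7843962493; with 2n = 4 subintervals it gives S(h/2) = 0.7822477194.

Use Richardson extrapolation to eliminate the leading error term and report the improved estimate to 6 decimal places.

The method has order 4: 2^4 = 16.
Top: 16(0.7822477194) − (0.7843962493) = 11.7315672611
(16·0.7822477194 − 0.7843962493)/(16 − 1) = 0.7821044841

0.782104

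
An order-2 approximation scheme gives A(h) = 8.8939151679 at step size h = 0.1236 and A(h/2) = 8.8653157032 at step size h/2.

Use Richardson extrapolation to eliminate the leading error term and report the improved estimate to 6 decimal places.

Order 2 gives 2^r = 4 and 2^r − 1 = 3.
Top: 4(8.8653157032) − (8.8939151679) = 26.5673476449
Denominator 4 − 1 = 3.
26.5673476449 ÷ 3 = 8.8557825483
Shift from A(h/2): −0.0095331549.

8.855783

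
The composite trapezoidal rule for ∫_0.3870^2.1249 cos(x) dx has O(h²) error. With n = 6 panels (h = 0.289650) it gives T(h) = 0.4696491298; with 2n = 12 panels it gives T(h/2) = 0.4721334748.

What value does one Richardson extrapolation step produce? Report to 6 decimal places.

Leading term ∝ h^2; use weight 4 = 2^2.
4·0.4721334748 = 1.8885338992; subtract 0.4696491298 → 1.4188847694
Denominator 4 − 1 = 3.
(4·0.4721334748 − 0.4696491298)/(4 − 1) = 0.4729615898

0.472962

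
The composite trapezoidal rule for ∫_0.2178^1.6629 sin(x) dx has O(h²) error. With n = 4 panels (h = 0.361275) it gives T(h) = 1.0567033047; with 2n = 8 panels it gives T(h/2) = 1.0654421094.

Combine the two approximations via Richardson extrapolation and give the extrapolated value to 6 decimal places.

Order 2 gives 2^r = 4 and 2^r − 1 = 3.
4*1.0654421094 − 1.0567033047 = 3.2050651329
3.2050651329 ÷ 3 = 1.0683550443
Gap between inputs: 8.739e-03; correction applied: +0.0029129349.

1.068355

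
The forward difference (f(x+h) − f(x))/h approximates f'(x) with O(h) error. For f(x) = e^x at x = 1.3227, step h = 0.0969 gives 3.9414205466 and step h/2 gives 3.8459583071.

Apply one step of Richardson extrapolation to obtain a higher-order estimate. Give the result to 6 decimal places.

3.750496

The method has order 1: 2^1 = 2.
Numerator 2 × A(h/2) − A(h) = 2 × 3.8459583071 − 3.9414205466 = 3.7504960676
3.7504960676 ÷ 1 = 3.7504960676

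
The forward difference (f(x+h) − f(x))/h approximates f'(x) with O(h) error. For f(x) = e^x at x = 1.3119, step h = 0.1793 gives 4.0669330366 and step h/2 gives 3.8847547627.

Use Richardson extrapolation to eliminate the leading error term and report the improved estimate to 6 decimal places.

3.702576

Order 1 gives 2^r = 2 and 2^r − 1 = 1.
Numerator 2 × A(h/2) − A(h) = 2 × 3.8847547627 − 4.0669330366 = 3.7025764888
3.7025764888 ÷ 1 = 3.7025764888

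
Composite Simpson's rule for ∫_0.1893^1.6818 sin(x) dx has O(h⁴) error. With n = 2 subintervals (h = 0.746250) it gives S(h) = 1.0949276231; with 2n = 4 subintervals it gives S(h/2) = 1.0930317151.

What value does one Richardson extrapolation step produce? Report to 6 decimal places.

r = 4: numerator weight 16, denominator 15.
Top: 16(1.0930317151) − (1.0949276231) = 16.3935798185
(16·1.0930317151 − 1.0949276231)/(16 − 1) = 1.0929053212

1.092905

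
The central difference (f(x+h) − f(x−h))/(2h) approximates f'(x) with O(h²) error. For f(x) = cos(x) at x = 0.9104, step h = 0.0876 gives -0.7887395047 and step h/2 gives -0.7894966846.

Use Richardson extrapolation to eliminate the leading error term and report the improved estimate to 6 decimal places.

Order 2 gives 2^r = 4 and 2^r − 1 = 3.
Difference of the inputs: -0.7894966846 − (-0.7887395047) = -0.0007571799
Divide by 2^2 − 1 = 3: (-0.0007571799)/3 = -0.0002523933
R = -0.7894966846 − 0.0002523933 = -0.7897490779
Correction |R − A(h/2)| = 2.524e-04; gap |A(h/2) − A(h)| = 7.572e-04.

-0.789749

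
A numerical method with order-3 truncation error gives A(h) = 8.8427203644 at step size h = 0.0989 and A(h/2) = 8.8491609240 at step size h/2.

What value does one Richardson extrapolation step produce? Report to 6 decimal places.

8.850081

The method has order 3: 2^3 = 8.
8×8.8491609240 − 8.8427203644 = 61.9505670276
Denominator 8 − 1 = 7.
61.9505670276 ÷ 7 = 8.8500810039
Correction |R − A(h/2)| = 9.201e-04; gap |A(h/2) − A(h)| = 6.441e-03.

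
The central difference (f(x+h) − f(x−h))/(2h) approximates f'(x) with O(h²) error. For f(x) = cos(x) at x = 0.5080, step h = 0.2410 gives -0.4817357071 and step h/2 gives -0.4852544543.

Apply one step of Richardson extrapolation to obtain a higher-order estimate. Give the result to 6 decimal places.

-0.486427

r = 2, so 2^r = 4.
4×(-0.4852544543) − (-0.4817357071) = -1.4592821101
Divide by 2^2 − 1 = 3.
(-1.4592821101) ÷ 3 = -0.4864273700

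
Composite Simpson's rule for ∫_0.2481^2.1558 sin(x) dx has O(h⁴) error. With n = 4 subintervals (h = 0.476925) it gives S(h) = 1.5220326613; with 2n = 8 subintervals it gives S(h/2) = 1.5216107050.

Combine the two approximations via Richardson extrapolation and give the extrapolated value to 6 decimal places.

With r = 4 the leading error scales as h^4, so the weight is 2^4 = 16.
16*1.5216107050 − 1.5220326613 = 22.8237386187
Divide by 2^4 − 1 = 15.
Extrapolated: 22.8237386187 / 15 = 1.5215825746
Correction |R − A(h/2)| = 2.813e-05; gap |A(h/2) − A(h)| = 4.220e-04.

1.521583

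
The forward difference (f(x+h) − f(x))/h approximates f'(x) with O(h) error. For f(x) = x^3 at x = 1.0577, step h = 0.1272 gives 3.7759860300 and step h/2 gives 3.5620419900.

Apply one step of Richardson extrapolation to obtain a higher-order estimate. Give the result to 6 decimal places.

With r = 1 the leading error scales as h^1, so the weight is 2^1 = 2.
2·3.5620419900 = 7.1240839800; 7.1240839800 − 3.7759860300 = 3.3480979500
Extrapolated: 3.3480979500 / 1 = 3.3480979500

3.348098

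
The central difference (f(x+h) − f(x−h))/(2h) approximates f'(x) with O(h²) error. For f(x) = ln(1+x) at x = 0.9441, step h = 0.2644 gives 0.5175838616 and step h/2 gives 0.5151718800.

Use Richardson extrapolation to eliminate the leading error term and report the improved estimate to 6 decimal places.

Leading term ∝ h^2; use weight 4 = 2^2.
4*0.5151718800 = 2.0606875200; 2.0606875200 − 0.5175838616 = 1.5431036584
R = 1.5431036584/3 = 0.5143678861

0.514368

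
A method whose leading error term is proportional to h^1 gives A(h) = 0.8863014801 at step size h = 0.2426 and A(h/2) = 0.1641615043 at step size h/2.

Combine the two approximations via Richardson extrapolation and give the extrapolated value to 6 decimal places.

Leading term ∝ h^1; use weight 2 = 2^1.
A(h/2) − A(h) = 0.1641615043 − 0.8863014801 = -0.7221399758
Divide by 2^1 − 1 = 1: (-0.7221399758)/1 = -0.7221399758
R = A(h/2) + (A(h/2) − A(h))/1 = 0.1641615043 − 0.7221399758 = -0.5579784715
Shift from A(h/2): −0.7221399758.

-0.557978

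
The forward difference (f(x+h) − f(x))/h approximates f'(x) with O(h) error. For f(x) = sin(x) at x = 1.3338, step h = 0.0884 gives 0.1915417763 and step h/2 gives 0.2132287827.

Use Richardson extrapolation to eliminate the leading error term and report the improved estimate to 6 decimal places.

0.234916

r = 1, so 2^r = 2.
2·0.2132287827 = 0.4264575654; 0.4264575654 − 0.1915417763 = 0.2349157891
Denominator 2 − 1 = 1.
Result: 0.2349157891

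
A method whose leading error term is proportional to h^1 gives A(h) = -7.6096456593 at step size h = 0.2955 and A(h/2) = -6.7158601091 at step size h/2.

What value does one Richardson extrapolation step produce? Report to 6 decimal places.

Method order is 1; weight 2^1 = 2.
2*(-6.7158601091) = -13.4317202182; (-13.4317202182) − (-7.6096456593) = -5.8220745589
R = (-5.8220745589)/1 = -5.8220745589

-5.822075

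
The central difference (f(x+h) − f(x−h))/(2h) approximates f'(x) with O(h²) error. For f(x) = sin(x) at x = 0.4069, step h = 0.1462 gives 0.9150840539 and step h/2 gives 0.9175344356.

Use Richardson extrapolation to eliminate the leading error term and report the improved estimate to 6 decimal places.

With r = 2 the leading error scales as h^2, so the weight is 2^2 = 4.
4*0.9175344356 − 0.9150840539 = 2.7550536885
2.7550536885 ÷ 3 = 0.9183512295

0.918351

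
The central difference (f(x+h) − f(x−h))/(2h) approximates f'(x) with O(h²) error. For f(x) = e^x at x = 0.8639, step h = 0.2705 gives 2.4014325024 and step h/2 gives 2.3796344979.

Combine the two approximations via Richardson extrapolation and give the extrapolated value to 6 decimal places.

The method has order 2: 2^2 = 4.
Top: 4(2.3796344979) − (2.4014325024) = 7.1171054892
Extrapolated: 7.1171054892 / 3 = 2.3723684964

2.372368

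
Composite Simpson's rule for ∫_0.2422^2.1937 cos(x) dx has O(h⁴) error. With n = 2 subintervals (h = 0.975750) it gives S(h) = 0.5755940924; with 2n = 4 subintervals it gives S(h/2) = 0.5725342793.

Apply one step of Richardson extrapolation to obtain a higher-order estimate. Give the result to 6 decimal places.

0.572330

With r = 4 the leading error scales as h^4, so the weight is 2^4 = 16.
Weighted: 9.1605484688 − 0.5755940924 = 8.5849543764
8.5849543764 ÷ 15 = 0.5723302918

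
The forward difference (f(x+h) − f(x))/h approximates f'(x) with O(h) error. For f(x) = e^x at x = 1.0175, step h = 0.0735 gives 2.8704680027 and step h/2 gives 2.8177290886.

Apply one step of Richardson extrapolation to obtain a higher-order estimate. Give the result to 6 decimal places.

2.764990

Method order is 1; weight 2^1 = 2.
A(h/2) − A(h) = 2.8177290886 − 2.8704680027 = -0.0527389141
Correction (A(h/2) − A(h))/(2 − 1) = (-0.0527389141)/1 = -0.0527389141
R = 2.8177290886 − 0.0527389141 = 2.7649901745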